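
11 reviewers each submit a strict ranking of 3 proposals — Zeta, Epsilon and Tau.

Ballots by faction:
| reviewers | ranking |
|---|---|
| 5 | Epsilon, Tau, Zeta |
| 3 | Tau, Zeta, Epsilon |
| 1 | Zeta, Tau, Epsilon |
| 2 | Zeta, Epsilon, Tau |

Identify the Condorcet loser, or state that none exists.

Head-to-head results (11 reviewers):
Zeta vs Epsilon: 3+1+2 = 6 for Zeta, 5 for Epsilon — Zeta by 6–5.
Zeta vs Tau: 1+2 = 3 for Zeta, 8 for Tau — Tau by 8–3.
Epsilon vs Tau: Epsilon, 7–4.
Every project wins at least one matchup (Zeta beats Epsilon; Epsilon beats Tau; Tau beats Zeta), so there is no Condorcet loser.

none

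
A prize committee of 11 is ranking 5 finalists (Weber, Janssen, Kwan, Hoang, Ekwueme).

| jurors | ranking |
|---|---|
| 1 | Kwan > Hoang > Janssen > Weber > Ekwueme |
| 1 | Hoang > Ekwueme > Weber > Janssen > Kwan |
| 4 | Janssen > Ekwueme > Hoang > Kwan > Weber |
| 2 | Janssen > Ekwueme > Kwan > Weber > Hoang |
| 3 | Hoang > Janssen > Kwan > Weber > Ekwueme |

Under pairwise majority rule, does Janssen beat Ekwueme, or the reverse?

Ballots ranking Janssen above Ekwueme: 1 + 4 + 2 + 3 = 10.
Ballots ranking Ekwueme above Janssen: 11 − 10 = 1.
Janssen wins the head-to-head 10–1.

Janssen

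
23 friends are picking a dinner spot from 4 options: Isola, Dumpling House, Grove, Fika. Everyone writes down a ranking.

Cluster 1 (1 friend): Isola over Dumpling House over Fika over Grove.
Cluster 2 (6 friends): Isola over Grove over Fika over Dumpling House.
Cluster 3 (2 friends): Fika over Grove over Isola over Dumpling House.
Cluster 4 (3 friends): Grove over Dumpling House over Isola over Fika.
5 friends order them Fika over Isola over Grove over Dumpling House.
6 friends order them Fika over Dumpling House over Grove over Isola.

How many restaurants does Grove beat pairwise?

1

Grove against each rival (23 friends):
Grove vs Isola: Isola, 12–11.
Grove vs Dumpling House: Grove, 16–7.
Grove vs Fika: Grove is ranked higher on 6+3 = 9 ballots, Fika on 14. Fika wins 14–9.
Grove beats Dumpling House; loses to Isola, Fika — 1 pairwise win.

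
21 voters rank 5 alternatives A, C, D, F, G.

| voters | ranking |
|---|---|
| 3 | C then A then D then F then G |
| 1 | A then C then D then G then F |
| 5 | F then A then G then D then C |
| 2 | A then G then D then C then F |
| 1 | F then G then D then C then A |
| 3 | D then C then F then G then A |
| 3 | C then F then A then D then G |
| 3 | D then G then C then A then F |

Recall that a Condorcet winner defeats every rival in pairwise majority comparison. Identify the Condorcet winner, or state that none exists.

Pairwise majorities:
A–C: C 13–8.
A–D: A 14–7.
A vs F: F, 12–9.
A vs G: A wins 14–7.
C vs D: D, 14–7.
C vs F: C wins 15–6.
C–G: G 11–10.
D–F: D 12–9.
D vs G: D wins 13–8.
F vs G: F, 15–6.
Each alternative drops at least one matchup (A loses to C; C loses to D; D loses to A; F loses to C; G loses to A); the cycle A > D > C > A rules out a Condorcet winner.

none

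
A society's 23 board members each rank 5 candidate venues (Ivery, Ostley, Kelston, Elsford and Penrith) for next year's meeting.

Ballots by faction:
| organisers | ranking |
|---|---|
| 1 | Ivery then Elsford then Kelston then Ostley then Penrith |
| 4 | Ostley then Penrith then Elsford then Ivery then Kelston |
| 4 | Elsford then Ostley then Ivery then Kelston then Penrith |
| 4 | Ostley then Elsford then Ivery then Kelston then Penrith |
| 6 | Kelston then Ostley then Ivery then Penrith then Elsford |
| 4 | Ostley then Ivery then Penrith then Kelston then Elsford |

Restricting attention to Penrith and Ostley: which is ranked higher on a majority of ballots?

No ballot ranks Penrith above Ostley: 0.
Ballots ranking Ostley above Penrith: 23 − 0 = 23.
Ostley wins the head-to-head 23–0.

Ostley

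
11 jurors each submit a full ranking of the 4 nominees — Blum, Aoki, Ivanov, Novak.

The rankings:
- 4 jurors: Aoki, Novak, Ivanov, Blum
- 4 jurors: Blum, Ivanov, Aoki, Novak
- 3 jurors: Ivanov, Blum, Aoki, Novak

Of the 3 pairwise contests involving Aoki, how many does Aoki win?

Aoki against each rival (11 jurors):
Aoki vs Blum: Aoki preferred on 4 ballots; Blum wins 7–4.
Aoki vs Ivanov: Aoki preferred on 4 ballots; Ivanov wins 7–4.
Aoki vs Novak: Aoki preferred on 4+4+3 = 11 ballots; Aoki wins 11–0.
Aoki beats Novak; loses to Blum, Ivanov — 1 pairwise win.

1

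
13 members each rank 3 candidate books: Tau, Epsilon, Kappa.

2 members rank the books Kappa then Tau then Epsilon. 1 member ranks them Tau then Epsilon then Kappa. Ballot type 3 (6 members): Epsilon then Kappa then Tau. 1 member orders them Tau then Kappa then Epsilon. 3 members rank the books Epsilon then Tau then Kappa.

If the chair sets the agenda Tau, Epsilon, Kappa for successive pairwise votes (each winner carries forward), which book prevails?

Round 1: Tau vs Epsilon — 4–9, Epsilon advances.
Round 2: Epsilon vs Kappa — 10–3, Epsilon advances.
The agenda winner is Epsilon.

Epsilon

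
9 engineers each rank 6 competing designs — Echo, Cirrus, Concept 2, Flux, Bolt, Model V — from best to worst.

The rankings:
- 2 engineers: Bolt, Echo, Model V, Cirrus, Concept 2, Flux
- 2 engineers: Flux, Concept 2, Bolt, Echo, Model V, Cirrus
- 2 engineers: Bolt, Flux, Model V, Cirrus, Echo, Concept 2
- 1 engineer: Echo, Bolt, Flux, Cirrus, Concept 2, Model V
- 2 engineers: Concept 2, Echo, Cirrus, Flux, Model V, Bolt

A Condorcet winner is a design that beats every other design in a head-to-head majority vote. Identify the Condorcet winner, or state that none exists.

Bolt

Head-to-head results (9 engineers):
Echo–Cirrus: Echo 7–2.
Echo vs Concept 2: Echo is ranked higher on 2+2+1 = 5 ballots, Concept 2 on 4. Echo wins 5–4.
Echo vs Flux: Echo, 5–4.
Echo vs Bolt: Bolt, 6–3.
Echo vs Model V: 7 to 2, Echo.
Cirrus vs Concept 2: Cirrus is ranked higher on 2+2+1 = 5 ballots, Concept 2 on 4. Cirrus wins 5–4.
Cirrus vs Flux: Flux, 5–4.
Cirrus–Bolt: Bolt 7–2.
Cirrus vs Model V: Model V wins 6–3.
Concept 2 vs Flux: 2+2 = 4 for Concept 2, 5 for Flux — Flux by 5–4.
Concept 2–Bolt: Bolt 5–4.
Concept 2 vs Model V: Concept 2, 5–4.
Flux–Bolt: Bolt 5–4.
Flux vs Model V: Flux, 7–2.
Bolt vs Model V: Bolt is ranked higher on 2+2+2+1 = 7 ballots, Model V on 2. Bolt wins 7–2.
Only Bolt has no losses; Bolt is the Condorcet winner.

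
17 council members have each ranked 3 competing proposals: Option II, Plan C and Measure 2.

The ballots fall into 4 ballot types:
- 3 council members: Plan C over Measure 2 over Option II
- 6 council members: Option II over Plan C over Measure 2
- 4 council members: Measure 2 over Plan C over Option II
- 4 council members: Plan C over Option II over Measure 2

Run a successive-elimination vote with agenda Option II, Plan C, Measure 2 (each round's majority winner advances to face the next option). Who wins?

Round 1: Option II vs Plan C — 6–11, Plan C advances.
Round 2: Plan C vs Measure 2 — 13–4, Plan C advances.
Plan C survives the agenda.

Plan C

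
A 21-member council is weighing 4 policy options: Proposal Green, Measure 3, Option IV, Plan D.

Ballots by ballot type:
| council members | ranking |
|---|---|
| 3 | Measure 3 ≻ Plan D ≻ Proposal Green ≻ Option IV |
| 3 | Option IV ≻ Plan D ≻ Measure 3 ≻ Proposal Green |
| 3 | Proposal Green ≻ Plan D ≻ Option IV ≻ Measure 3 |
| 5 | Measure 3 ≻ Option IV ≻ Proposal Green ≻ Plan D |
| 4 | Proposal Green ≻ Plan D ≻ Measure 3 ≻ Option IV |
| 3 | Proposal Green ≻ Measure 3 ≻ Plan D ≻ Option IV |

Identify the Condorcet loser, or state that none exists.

Head-to-head results (21 council members):
Proposal Green vs Measure 3: Measure 3 wins 11–10.
Proposal Green vs Option IV: Proposal Green is ranked higher on 3+3+4+3 = 13 ballots, Option IV on 8. Proposal Green wins 13–8.
Proposal Green vs Plan D: Proposal Green is ranked higher on 3+5+4+3 = 15 ballots, Plan D on 6. Proposal Green wins 15–6.
Measure 3 vs Option IV: 3+5+4+3 = 15 for Measure 3, 6 for Option IV — Measure 3 by 15–6.
Measure 3 vs Plan D: 3+5+3 = 11 for Measure 3, 10 for Plan D — Measure 3 by 11–10.
Option IV vs Plan D: Plan D, 13–8.
Option IV is beaten in every head-to-head and is the Condorcet loser.

Option IV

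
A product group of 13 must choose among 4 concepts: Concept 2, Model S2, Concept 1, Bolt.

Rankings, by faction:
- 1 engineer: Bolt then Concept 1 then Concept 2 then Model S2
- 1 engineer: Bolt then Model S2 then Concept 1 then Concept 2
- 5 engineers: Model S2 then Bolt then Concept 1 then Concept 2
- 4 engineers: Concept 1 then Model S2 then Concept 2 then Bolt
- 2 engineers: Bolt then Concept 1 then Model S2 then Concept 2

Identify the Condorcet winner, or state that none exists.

Pairwise majorities:
Concept 2 vs Model S2: 1 for Concept 2, 12 for Model S2 — Model S2 by 12–1.
Concept 2 vs Concept 1: Concept 2 preferred on 0 ballots; Concept 1 wins 13–0.
Concept 2 vs Bolt: Bolt, 9–4.
Model S2 vs Concept 1: Concept 1 wins 7–6.
Model S2 vs Bolt: 9 to 4, Model S2.
Concept 1 vs Bolt: Bolt, 9–4.
Each design drops at least one matchup (Concept 2 loses to Model S2; Model S2 loses to Concept 1; Concept 1 loses to Bolt; Bolt loses to Model S2); the cycle Model S2 → Bolt → Concept 1 → Model S2 rules out a Condorcet winner.

none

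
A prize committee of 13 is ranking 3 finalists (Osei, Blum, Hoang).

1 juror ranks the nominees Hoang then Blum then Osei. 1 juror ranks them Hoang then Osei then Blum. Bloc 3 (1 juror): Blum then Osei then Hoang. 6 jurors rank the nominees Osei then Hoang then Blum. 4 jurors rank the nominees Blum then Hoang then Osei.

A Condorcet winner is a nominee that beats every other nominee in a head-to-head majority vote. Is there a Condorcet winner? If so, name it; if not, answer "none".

Pairwise majorities:
Osei vs Blum: Osei is ranked higher on 1+6 = 7 ballots, Blum on 6. Osei wins 7–6.
Osei vs Hoang: Osei wins 7–6.
Blum vs Hoang: Blum is ranked higher on 1+4 = 5 ballots, Hoang on 8. Hoang wins 8–5.
Osei defeats every rival head-to-head and is the Condorcet winner.

Osei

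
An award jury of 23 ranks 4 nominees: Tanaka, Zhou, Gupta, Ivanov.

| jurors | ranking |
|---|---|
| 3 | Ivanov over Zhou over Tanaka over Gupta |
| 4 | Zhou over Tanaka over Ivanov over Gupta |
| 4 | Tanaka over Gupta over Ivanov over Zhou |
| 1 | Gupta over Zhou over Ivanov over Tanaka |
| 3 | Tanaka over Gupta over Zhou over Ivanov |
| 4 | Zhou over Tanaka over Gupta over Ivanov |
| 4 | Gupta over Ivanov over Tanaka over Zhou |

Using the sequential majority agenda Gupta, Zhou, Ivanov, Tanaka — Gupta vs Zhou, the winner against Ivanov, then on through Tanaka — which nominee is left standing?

Tanaka

Round 1: Gupta vs Zhou — 12–11, Gupta advances.
Round 2: Gupta vs Ivanov — 16–7, Gupta advances.
Round 3: Gupta vs Tanaka — 5–18, Tanaka advances.
The agenda winner is Tanaka.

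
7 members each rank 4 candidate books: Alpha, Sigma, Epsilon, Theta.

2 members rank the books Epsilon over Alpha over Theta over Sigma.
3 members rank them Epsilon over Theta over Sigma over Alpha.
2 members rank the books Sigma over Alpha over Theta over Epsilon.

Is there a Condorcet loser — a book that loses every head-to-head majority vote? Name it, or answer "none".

none

Pairwise majorities:
Alpha vs Sigma: Sigma wins 5–2.
Alpha vs Epsilon: Epsilon wins 5–2.
Alpha vs Theta: Alpha preferred on 2+2 = 4 ballots; Alpha wins 4–3.
Sigma–Epsilon: Epsilon 5–2.
Sigma–Theta: Theta 5–2.
Epsilon–Theta: Epsilon 5–2.
Every book wins at least one matchup (Alpha beats Theta; Sigma beats Alpha; Epsilon beats Alpha; Theta beats Sigma), so there is no Condorcet loser.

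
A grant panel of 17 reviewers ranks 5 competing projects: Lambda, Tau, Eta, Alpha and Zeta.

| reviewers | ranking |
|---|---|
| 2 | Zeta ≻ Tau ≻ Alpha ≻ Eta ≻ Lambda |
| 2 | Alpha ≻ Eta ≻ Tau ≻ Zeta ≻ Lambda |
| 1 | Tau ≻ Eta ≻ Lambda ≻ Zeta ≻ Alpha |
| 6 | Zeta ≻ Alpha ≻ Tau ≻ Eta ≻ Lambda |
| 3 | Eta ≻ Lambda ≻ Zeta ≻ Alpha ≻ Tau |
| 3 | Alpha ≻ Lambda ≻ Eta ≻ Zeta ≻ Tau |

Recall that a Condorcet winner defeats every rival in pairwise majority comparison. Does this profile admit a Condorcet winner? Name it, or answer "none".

none

Head-to-head results (17 reviewers):
Lambda vs Tau: Lambda is ranked higher on 3+3 = 6 ballots, Tau on 11. Tau wins 11–6.
Lambda vs Eta: 3 to 14, Eta.
Lambda vs Alpha: 1+3 = 4 for Lambda, 13 for Alpha — Alpha by 13–4.
Lambda vs Zeta: Lambda preferred on 1+3+3 = 7 ballots; Zeta wins 10–7.
Tau vs Eta: 2+1+6 = 9 for Tau, 8 for Eta — Tau by 9–8.
Tau vs Alpha: Tau is ranked higher on 2+1 = 3 ballots, Alpha on 14. Alpha wins 14–3.
Tau vs Zeta: Tau preferred on 2+1 = 3 ballots; Zeta wins 14–3.
Eta vs Alpha: Eta preferred on 1+3 = 4 ballots; Alpha wins 13–4.
Eta vs Zeta: 2+1+3+3 = 9 for Eta, 8 for Zeta — Eta by 9–8.
Alpha vs Zeta: 2+3 = 5 for Alpha, 12 for Zeta — Zeta by 12–5.
No project is unbeaten: Lambda loses to Tau; Tau loses to Alpha; Eta loses to Tau; Alpha loses to Zeta; Zeta loses to Eta. In particular Tau → Eta → Zeta → Tau is a majority cycle — no Condorcet winner exists.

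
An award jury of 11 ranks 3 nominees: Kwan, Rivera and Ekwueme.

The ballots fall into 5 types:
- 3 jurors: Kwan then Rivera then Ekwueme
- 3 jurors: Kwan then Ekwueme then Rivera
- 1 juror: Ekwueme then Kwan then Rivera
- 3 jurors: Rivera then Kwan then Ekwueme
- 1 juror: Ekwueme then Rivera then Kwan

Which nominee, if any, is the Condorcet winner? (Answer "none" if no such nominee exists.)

Kwan

Pairwise majorities:
Kwan–Rivera: Kwan 7–4.
Kwan vs Ekwueme: Kwan wins 9–2.
Rivera vs Ekwueme: Rivera, 6–5.
Kwan wins every pairwise contest, so Kwan is the Condorcet winner.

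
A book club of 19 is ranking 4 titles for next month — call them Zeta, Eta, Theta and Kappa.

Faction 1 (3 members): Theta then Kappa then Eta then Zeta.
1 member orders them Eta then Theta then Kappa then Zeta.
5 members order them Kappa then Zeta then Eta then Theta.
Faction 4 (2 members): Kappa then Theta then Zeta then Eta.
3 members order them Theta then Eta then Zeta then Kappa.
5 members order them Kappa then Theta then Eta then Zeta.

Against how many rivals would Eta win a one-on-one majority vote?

1

Eta against each rival (19 members):
Eta–Zeta: Eta 12–7.
Eta vs Theta: 6 to 13, Theta.
Eta vs Kappa: Eta preferred on 1+3 = 4 ballots; Kappa wins 15–4.
Eta beats Zeta; loses to Theta, Kappa — 1 pairwise win.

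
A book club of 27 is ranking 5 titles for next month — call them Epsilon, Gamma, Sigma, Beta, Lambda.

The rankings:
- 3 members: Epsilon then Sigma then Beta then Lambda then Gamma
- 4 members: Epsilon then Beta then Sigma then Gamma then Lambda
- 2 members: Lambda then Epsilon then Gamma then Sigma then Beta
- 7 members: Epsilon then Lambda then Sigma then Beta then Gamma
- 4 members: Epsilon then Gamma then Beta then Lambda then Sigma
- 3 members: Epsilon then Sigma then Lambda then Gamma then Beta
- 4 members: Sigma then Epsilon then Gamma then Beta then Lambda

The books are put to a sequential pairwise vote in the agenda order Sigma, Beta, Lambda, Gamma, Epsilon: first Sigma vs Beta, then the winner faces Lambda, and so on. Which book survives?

Round 1: Sigma vs Beta — 19–8, Sigma advances.
Round 2: Sigma vs Lambda — 14–13, Sigma advances.
Round 3: Sigma vs Gamma — 21–6, Sigma advances.
Round 4: Sigma vs Epsilon — 4–23, Epsilon advances.
Epsilon survives the agenda.

Epsilon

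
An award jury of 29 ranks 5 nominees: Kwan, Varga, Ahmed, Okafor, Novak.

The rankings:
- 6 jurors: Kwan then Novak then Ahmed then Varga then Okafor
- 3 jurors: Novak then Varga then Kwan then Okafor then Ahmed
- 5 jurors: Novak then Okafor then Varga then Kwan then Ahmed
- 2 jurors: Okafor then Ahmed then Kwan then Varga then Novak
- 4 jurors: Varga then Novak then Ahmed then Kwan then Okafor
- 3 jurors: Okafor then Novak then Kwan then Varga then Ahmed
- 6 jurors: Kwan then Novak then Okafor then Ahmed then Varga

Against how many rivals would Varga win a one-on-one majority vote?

Varga against each rival (29 jurors):
Varga vs Kwan: 12 to 17, Kwan.
Varga vs Ahmed: Varga, 15–14.
Varga vs Okafor: Okafor wins 16–13.
Varga vs Novak: Novak wins 23–6.
Varga beats Ahmed; loses to Kwan, Okafor, Novak — 1 pairwise win.

1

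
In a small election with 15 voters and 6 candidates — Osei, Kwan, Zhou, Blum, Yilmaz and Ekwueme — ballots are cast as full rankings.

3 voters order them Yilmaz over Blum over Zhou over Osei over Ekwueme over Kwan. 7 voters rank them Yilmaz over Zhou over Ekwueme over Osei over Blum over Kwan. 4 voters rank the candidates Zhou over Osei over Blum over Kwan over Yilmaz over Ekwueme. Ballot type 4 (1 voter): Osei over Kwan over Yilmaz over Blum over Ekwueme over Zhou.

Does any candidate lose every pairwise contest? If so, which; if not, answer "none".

Pairwise majorities:
Osei–Kwan: Osei 15–0.
Osei–Zhou: Zhou 14–1.
Osei vs Blum: Osei wins 12–3.
Osei vs Yilmaz: Osei is ranked higher on 4+1 = 5 ballots, Yilmaz on 10. Yilmaz wins 10–5.
Osei vs Ekwueme: 8 to 7, Osei.
Kwan vs Zhou: Zhou wins 14–1.
Kwan vs Blum: 1 for Kwan, 14 for Blum — Blum by 14–1.
Kwan vs Yilmaz: 4+1 = 5 for Kwan, 10 for Yilmaz — Yilmaz by 10–5.
Kwan vs Ekwueme: 5 to 10, Ekwueme.
Zhou vs Blum: Zhou, 11–4.
Zhou vs Yilmaz: Yilmaz, 11–4.
Zhou vs Ekwueme: Zhou, 14–1.
Blum vs Yilmaz: Yilmaz, 11–4.
Blum vs Ekwueme: Blum wins 8–7.
Yilmaz vs Ekwueme: 3+7+4+1 = 15 for Yilmaz, 0 for Ekwueme — Yilmaz by 15–0.
Only Kwan has no wins; Kwan is the Condorcet loser.

Kwan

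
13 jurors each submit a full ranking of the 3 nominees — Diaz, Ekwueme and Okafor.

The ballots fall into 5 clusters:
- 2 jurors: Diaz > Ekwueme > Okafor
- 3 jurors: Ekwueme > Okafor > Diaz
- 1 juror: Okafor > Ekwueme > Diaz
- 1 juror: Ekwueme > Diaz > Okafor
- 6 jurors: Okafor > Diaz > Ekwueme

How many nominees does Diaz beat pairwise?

Diaz against each rival (13 jurors):
Diaz vs Ekwueme: Diaz wins 8–5.
Diaz vs Okafor: Okafor wins 10–3.
Diaz beats Ekwueme; loses to Okafor — 1 pairwise win.

1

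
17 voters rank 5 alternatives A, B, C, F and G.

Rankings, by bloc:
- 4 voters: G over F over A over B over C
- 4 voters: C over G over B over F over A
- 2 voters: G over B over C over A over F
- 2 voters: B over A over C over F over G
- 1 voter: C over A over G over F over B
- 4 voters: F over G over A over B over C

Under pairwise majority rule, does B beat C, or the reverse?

Ballots ranking B above C: 4 + 2 + 2 + 4 = 12.
Ballots ranking C above B: 17 − 12 = 5.
B wins the head-to-head 12–5.

B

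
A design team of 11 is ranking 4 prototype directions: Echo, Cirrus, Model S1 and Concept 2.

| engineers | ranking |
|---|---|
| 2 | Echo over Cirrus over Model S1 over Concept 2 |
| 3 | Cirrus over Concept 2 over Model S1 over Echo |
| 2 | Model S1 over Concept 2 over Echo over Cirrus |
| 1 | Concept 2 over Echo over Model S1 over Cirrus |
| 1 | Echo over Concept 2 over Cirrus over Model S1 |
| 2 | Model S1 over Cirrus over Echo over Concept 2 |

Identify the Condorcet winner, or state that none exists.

none

Check each pair by majority over 11 ballots:
Echo vs Cirrus: 2+2+1+1 = 6 for Echo, 5 for Cirrus — Echo by 6–5.
Echo vs Model S1: Echo is ranked higher on 2+1+1 = 4 ballots, Model S1 on 7. Model S1 wins 7–4.
Echo vs Concept 2: Echo is ranked higher on 2+1+2 = 5 ballots, Concept 2 on 6. Concept 2 wins 6–5.
Cirrus vs Model S1: Cirrus is ranked higher on 2+3+1 = 6 ballots, Model S1 on 5. Cirrus wins 6–5.
Cirrus vs Concept 2: 7 to 4, Cirrus.
Model S1 vs Concept 2: Model S1 is ranked higher on 2+2+2 = 6 ballots, Concept 2 on 5. Model S1 wins 6–5.
Each design drops at least one matchup (Echo loses to Model S1; Cirrus loses to Echo; Model S1 loses to Cirrus; Concept 2 loses to Cirrus); the cycle Echo > Cirrus > Model S1 > Echo rules out a Condorcet winner.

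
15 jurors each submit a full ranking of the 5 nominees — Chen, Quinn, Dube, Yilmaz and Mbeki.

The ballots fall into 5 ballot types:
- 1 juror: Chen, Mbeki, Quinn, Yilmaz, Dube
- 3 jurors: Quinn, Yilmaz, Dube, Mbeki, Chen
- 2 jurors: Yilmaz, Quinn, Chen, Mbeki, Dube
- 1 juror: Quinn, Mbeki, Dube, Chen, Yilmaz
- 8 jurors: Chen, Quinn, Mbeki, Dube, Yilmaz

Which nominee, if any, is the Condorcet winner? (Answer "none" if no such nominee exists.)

Head-to-head results (15 jurors):
Chen vs Quinn: Chen is ranked higher on 1+8 = 9 ballots, Quinn on 6. Chen wins 9–6.
Chen vs Dube: 1+2+8 = 11 for Chen, 4 for Dube — Chen by 11–4.
Chen vs Yilmaz: Chen wins 10–5.
Chen vs Mbeki: 11 to 4, Chen.
Quinn vs Dube: Quinn, 15–0.
Quinn vs Yilmaz: Quinn, 13–2.
Quinn–Mbeki: Quinn 14–1.
Dube vs Yilmaz: Dube, 9–6.
Dube vs Mbeki: Mbeki wins 12–3.
Yilmaz vs Mbeki: Yilmaz preferred on 3+2 = 5 ballots; Mbeki wins 10–5.
Chen beats each of Quinn, Dube, Yilmaz, Mbeki — Chen is the Condorcet winner.

Chen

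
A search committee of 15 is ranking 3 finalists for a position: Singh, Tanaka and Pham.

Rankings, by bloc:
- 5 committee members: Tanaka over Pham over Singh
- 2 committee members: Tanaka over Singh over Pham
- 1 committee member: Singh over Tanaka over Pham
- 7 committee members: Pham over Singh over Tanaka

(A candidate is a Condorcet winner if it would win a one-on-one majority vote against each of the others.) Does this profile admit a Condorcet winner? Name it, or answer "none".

none

Head-to-head results (15 committee members):
Singh vs Tanaka: Singh, 8–7.
Singh–Pham: Pham 12–3.
Tanaka–Pham: Tanaka 8–7.
Every candidate loses at least once (Singh loses to Pham; Tanaka loses to Singh; Pham loses to Tanaka). The majority relation contains the cycle Singh → Tanaka → Pham → Singh, so there is no Condorcet winner.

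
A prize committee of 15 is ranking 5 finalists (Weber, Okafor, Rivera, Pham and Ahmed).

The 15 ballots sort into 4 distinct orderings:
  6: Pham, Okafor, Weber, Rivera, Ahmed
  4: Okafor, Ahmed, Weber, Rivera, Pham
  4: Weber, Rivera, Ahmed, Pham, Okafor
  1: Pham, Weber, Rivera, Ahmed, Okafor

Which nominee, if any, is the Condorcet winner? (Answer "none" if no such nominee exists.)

Pairwise majorities:
Weber vs Okafor: Okafor wins 10–5.
Weber vs Rivera: Weber, 15–0.
Weber–Pham: Weber 8–7.
Weber–Ahmed: Weber 11–4.
Okafor–Rivera: Okafor 10–5.
Okafor vs Pham: Pham wins 11–4.
Okafor–Ahmed: Okafor 10–5.
Rivera vs Pham: Rivera, 8–7.
Rivera vs Ahmed: Rivera wins 11–4.
Pham vs Ahmed: Ahmed wins 8–7.
No nominee is unbeaten: Weber loses to Okafor; Okafor loses to Pham; Rivera loses to Weber; Pham loses to Weber; Ahmed loses to Weber. In particular Weber → Pham → Okafor → Weber is a majority cycle — no Condorcet winner exists.

none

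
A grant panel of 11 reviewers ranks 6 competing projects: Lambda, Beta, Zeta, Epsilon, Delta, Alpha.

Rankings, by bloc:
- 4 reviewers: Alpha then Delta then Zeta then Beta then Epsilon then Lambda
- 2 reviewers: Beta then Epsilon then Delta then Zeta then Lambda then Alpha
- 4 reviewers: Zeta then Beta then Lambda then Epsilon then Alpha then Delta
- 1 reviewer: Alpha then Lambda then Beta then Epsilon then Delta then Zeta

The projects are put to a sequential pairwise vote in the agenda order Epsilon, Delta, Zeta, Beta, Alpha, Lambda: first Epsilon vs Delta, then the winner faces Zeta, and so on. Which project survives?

Zeta

Round 1: Epsilon vs Delta — 7–4, Epsilon advances.
Round 2: Epsilon vs Zeta — 3–8, Zeta advances.
Round 3: Zeta vs Beta — 8–3, Zeta advances.
Round 4: Zeta vs Alpha — 6–5, Zeta advances.
Round 5: Zeta vs Lambda — 10–1, Zeta advances.
The agenda winner is Zeta.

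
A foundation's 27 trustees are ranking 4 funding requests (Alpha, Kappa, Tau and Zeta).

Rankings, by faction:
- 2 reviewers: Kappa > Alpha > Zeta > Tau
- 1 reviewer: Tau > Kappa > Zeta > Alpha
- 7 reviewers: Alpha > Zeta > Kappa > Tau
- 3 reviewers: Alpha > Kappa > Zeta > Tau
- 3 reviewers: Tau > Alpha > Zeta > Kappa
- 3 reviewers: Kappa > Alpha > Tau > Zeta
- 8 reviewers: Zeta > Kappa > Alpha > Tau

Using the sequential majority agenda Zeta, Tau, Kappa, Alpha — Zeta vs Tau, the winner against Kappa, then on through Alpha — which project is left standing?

Alpha

Round 1: Zeta vs Tau — 20–7, Zeta advances.
Round 2: Zeta vs Kappa — 18–9, Zeta advances.
Round 3: Zeta vs Alpha — 9–18, Alpha advances.
Alpha survives the agenda.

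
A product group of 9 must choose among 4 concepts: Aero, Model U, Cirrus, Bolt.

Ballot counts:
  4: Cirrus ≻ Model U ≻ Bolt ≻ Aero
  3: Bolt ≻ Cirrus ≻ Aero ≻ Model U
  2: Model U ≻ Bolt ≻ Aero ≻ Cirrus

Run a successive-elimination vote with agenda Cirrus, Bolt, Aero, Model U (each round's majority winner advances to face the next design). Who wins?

Round 1: Cirrus vs Bolt — 4–5, Bolt advances.
Round 2: Bolt vs Aero — 9–0, Bolt advances.
Round 3: Bolt vs Model U — 3–6, Model U advances.
Model U survives the agenda.

Model U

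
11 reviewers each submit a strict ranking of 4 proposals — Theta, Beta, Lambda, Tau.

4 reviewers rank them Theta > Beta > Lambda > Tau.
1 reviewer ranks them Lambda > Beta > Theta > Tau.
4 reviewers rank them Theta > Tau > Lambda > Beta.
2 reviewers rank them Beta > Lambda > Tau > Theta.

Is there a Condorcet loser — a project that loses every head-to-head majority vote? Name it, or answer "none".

Tau

Head-to-head results (11 reviewers):
Theta vs Beta: Theta is ranked higher on 4+4 = 8 ballots, Beta on 3. Theta wins 8–3.
Theta vs Lambda: Theta, 8–3.
Theta vs Tau: Theta preferred on 4+1+4 = 9 ballots; Theta wins 9–2.
Beta vs Lambda: Beta wins 6–5.
Beta vs Tau: Beta is ranked higher on 4+1+2 = 7 ballots, Tau on 4. Beta wins 7–4.
Lambda vs Tau: Lambda wins 7–4.
Only Tau has no wins; Tau is the Condorcet loser.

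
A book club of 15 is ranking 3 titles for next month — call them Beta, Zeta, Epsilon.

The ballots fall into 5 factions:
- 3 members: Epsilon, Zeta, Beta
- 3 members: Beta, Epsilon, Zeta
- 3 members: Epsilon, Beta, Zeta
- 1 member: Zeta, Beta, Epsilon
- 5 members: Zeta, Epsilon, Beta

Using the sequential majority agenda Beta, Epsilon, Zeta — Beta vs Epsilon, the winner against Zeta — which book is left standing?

Round 1: Beta vs Epsilon — 4–11, Epsilon advances.
Round 2: Epsilon vs Zeta — 9–6, Epsilon advances.
Epsilon survives the agenda.

Epsilon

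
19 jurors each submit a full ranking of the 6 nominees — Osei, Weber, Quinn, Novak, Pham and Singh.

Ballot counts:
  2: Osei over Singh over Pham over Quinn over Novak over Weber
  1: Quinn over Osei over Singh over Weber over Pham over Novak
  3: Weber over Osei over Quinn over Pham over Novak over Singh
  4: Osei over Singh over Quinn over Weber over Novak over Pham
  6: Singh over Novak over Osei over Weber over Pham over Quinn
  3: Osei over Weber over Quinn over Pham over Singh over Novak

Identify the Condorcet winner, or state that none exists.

Osei

Check each pair by majority over 19 ballots:
Osei vs Weber: Osei, 16–3.
Osei vs Quinn: Osei, 18–1.
Osei vs Novak: Osei, 13–6.
Osei vs Pham: Osei wins 19–0.
Osei vs Singh: Osei, 13–6.
Weber vs Quinn: Weber wins 12–7.
Weber vs Novak: Weber wins 11–8.
Weber–Pham: Weber 17–2.
Weber–Singh: Singh 13–6.
Quinn–Novak: Quinn 13–6.
Quinn vs Pham: Quinn, 11–8.
Quinn vs Singh: Singh wins 12–7.
Novak vs Pham: Novak wins 10–9.
Novak vs Singh: Singh wins 16–3.
Pham vs Singh: Singh wins 13–6.
Only Osei has no losses; Osei is the Condorcet winner.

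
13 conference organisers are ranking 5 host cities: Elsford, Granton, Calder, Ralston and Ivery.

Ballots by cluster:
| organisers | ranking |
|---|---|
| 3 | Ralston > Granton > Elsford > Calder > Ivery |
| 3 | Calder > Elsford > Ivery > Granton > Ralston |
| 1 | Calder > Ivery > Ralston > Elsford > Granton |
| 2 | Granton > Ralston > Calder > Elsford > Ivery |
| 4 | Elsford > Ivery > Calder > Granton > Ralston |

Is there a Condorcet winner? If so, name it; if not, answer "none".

Check each pair by majority over 13 ballots:
Elsford vs Granton: Elsford wins 8–5.
Elsford vs Calder: Elsford wins 7–6.
Elsford–Ralston: Elsford 7–6.
Elsford vs Ivery: Elsford, 12–1.
Granton–Calder: Calder 8–5.
Granton–Ralston: Granton 9–4.
Granton–Ivery: Ivery 8–5.
Calder vs Ralston: Calder, 8–5.
Calder vs Ivery: Calder wins 9–4.
Ralston–Ivery: Ivery 8–5.
Elsford wins every pairwise contest, so Elsford is the Condorcet winner.

Elsford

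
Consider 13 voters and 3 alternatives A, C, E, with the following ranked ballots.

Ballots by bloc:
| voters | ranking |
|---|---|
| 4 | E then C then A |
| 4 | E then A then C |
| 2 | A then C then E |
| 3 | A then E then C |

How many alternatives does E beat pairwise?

E against each rival (13 voters):
E–A: E 8–5.
E vs C: 4+4+3 = 11 for E, 2 for C — E by 11–2.
E beats A, C — 2 pairwise wins.

2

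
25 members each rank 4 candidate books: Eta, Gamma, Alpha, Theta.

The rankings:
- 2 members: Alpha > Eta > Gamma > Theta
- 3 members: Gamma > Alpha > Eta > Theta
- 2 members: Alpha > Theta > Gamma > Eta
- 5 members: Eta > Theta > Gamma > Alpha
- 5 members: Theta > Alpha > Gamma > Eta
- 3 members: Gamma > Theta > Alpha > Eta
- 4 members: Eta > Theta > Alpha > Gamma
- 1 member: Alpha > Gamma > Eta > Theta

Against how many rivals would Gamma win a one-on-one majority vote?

Gamma against each rival (25 members):
Gamma vs Eta: Gamma, 14–11.
Gamma–Alpha: Alpha 14–11.
Gamma vs Theta: 9 to 16, Theta.
Gamma beats Eta; loses to Alpha, Theta — 1 pairwise win.

1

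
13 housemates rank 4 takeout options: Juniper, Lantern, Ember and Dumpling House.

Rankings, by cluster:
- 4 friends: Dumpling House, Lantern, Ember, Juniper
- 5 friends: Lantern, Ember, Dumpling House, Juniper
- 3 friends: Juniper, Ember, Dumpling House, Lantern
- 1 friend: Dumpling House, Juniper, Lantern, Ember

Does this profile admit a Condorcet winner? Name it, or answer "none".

Head-to-head results (13 friends):
Juniper vs Lantern: 3+1 = 4 for Juniper, 9 for Lantern — Lantern by 9–4.
Juniper vs Ember: 4 to 9, Ember.
Juniper vs Dumpling House: Juniper is ranked higher on 3 ballots, Dumpling House on 10. Dumpling House wins 10–3.
Lantern vs Ember: 10 to 3, Lantern.
Lantern vs Dumpling House: 5 to 8, Dumpling House.
Ember vs Dumpling House: Ember is ranked higher on 5+3 = 8 ballots, Dumpling House on 5. Ember wins 8–5.
Every restaurant loses at least once (Juniper loses to Lantern; Lantern loses to Dumpling House; Ember loses to Lantern; Dumpling House loses to Ember). The majority relation contains the cycle Lantern > Ember > Dumpling House > Lantern, so there is no Condorcet winner.

none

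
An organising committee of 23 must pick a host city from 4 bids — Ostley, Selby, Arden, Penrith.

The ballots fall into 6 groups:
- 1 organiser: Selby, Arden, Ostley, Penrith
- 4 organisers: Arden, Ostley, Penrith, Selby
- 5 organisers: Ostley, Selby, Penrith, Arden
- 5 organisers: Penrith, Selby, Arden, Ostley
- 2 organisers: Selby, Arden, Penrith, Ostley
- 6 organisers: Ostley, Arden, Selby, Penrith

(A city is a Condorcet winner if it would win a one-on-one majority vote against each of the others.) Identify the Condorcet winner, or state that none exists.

Head-to-head results (23 organisers):
Ostley vs Selby: 15 to 8, Ostley.
Ostley vs Arden: Arden wins 12–11.
Ostley vs Penrith: Ostley preferred on 1+4+5+6 = 16 ballots; Ostley wins 16–7.
Selby vs Arden: Selby preferred on 1+5+5+2 = 13 ballots; Selby wins 13–10.
Selby vs Penrith: Selby, 14–9.
Arden vs Penrith: Arden wins 13–10.
Each city drops at least one matchup (Ostley loses to Arden; Selby loses to Ostley; Arden loses to Selby; Penrith loses to Ostley); the cycle Ostley → Selby → Arden → Ostley rules out a Condorcet winner.

none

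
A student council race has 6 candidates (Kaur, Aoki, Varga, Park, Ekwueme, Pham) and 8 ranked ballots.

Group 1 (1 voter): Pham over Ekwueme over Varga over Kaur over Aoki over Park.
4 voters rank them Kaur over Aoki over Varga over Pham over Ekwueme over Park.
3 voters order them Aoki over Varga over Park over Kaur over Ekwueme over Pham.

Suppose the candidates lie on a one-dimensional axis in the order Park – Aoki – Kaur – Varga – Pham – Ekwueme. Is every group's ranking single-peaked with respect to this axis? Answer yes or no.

no

Axis positions: Park=1, Aoki=2, Kaur=3, Varga=4, Pham=5, Ekwueme=6.
Group 1 (peak Pham at position 5): ranking walks positions 5-6-4-3-2-1, expanding outward from the peak — single-peaked.
Group 2 (peak Kaur at position 3): ranking walks positions 3-2-4-5-6-1, expanding outward from the peak — single-peaked.
Group 3: ranking walks positions 2-4-1-3-6-5; Varga is ranked above Kaur even though Kaur lies between Varga and the peak Aoki on the axis — preferences dip and rise again. Not single-peaked.
Group 3 violates single-peakedness, so the profile is not single-peaked on this axis.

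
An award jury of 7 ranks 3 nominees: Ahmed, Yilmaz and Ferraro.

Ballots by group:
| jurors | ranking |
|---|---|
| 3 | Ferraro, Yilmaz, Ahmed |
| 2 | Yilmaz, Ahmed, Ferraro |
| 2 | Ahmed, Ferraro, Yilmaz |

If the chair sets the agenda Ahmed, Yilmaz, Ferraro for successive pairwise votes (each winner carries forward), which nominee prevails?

Round 1: Ahmed vs Yilmaz — 2–5, Yilmaz advances.
Round 2: Yilmaz vs Ferraro — 2–5, Ferraro advances.
The agenda winner is Ferraro.

Ferraro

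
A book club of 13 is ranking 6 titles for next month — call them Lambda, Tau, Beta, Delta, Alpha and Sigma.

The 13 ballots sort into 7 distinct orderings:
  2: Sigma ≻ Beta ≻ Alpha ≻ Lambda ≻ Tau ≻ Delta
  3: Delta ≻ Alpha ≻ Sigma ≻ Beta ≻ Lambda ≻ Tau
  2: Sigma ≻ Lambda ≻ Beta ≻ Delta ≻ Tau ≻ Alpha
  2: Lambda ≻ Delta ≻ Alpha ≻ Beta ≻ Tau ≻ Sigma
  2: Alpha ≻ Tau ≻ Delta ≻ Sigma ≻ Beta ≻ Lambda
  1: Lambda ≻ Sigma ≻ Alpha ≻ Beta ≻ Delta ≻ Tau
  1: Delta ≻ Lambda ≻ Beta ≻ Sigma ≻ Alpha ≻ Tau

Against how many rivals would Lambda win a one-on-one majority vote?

Lambda against each rival (13 members):
Lambda–Tau: Lambda 11–2.
Lambda–Beta: Beta 7–6.
Lambda vs Delta: Lambda wins 7–6.
Lambda vs Alpha: 2+2+1+1 = 6 for Lambda, 7 for Alpha — Alpha by 7–6.
Lambda vs Sigma: Sigma wins 9–4.
Lambda beats Tau, Delta; loses to Beta, Alpha, Sigma — 2 pairwise wins.

2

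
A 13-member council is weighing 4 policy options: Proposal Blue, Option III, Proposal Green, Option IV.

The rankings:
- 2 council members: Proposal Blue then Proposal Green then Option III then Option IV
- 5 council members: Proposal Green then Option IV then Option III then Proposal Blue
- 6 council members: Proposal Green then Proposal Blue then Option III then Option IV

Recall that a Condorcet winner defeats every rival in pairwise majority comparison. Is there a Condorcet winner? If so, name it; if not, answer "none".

Check each pair by majority over 13 ballots:
Proposal Blue vs Option III: 8 to 5, Proposal Blue.
Proposal Blue vs Proposal Green: Proposal Blue preferred on 2 ballots; Proposal Green wins 11–2.
Proposal Blue vs Option IV: 8 to 5, Proposal Blue.
Option III vs Proposal Green: Option III is ranked higher on 0 ballots, Proposal Green on 13. Proposal Green wins 13–0.
Option III vs Option IV: Option III is ranked higher on 2+6 = 8 ballots, Option IV on 5. Option III wins 8–5.
Proposal Green vs Option IV: Proposal Green is ranked higher on 2+5+6 = 13 ballots, Option IV on 0. Proposal Green wins 13–0.
Proposal Green beats each of Proposal Blue, Option III, Option IV — Proposal Green is the Condorcet winner.

Proposal Green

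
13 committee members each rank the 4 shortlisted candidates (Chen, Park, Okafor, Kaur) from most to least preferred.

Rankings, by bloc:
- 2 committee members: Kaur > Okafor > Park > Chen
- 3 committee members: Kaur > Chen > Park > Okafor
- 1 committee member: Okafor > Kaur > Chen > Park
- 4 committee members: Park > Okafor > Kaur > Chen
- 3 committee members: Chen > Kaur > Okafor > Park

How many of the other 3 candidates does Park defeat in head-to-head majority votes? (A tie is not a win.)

1

Park against each rival (13 committee members):
Park–Chen: Chen 7–6.
Park vs Okafor: 7 to 6, Park.
Park–Kaur: Kaur 9–4.
Park beats Okafor; loses to Chen, Kaur — 1 pairwise win.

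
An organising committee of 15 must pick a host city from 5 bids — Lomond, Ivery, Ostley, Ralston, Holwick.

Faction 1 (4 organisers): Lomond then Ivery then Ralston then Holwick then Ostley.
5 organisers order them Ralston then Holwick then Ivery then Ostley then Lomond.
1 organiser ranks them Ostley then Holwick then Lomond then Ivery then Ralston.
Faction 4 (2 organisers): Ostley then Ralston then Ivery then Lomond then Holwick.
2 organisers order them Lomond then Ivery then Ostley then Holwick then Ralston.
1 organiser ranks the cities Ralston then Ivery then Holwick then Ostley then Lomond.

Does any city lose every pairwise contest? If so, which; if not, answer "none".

none

Pairwise majorities:
Lomond vs Ivery: 7 to 8, Ivery.
Lomond vs Ostley: Ostley, 9–6.
Lomond vs Ralston: Ralston wins 8–7.
Lomond vs Holwick: Lomond wins 8–7.
Ivery vs Ostley: Ivery wins 12–3.
Ivery vs Ralston: Ralston, 8–7.
Ivery–Holwick: Ivery 9–6.
Ostley–Ralston: Ralston 10–5.
Ostley vs Holwick: Ostley is ranked higher on 1+2+2 = 5 ballots, Holwick on 10. Holwick wins 10–5.
Ralston vs Holwick: Ralston preferred on 4+5+2+1 = 12 ballots; Ralston wins 12–3.
No city is winless: Lomond beats Holwick; Ivery beats Lomond; Ostley beats Lomond; Ralston beats Lomond; Holwick beats Ostley. There is no Condorcet loser.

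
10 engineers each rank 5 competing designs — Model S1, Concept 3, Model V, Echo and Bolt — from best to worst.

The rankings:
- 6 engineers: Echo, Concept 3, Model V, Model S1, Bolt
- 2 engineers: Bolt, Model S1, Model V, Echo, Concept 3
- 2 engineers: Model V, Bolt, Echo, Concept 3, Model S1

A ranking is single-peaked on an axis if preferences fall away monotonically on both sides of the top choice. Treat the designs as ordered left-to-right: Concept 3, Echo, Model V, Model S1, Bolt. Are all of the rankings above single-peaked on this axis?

Axis positions: Concept 3=1, Echo=2, Model V=3, Model S1=4, Bolt=5.
Type 1 (peak Echo at position 2): ranking walks positions 2-1-3-4-5, expanding outward from the peak — single-peaked.
Type 2 (peak Bolt at position 5): ranking walks positions 5-4-3-2-1, expanding outward from the peak — single-peaked.
Type 3: ranking walks positions 3-5-2-1-4; Bolt is ranked above Model S1 even though Model S1 lies between Bolt and the peak Model V on the axis — preferences dip and rise again. Not single-peaked.
Type 3 violates single-peakedness, so the profile is not single-peaked on this axis.

no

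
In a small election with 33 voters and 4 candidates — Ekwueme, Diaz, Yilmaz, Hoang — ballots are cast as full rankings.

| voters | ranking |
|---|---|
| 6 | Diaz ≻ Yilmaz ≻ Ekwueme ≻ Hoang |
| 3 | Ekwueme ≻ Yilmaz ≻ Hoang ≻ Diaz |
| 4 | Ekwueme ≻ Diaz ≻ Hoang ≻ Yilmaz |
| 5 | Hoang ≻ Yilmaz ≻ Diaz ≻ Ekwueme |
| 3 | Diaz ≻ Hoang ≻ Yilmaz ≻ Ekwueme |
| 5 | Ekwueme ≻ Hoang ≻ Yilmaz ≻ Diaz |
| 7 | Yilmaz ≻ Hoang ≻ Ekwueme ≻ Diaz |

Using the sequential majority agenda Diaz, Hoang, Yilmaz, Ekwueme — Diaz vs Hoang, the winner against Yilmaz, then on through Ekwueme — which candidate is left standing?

Round 1: Diaz vs Hoang — 13–20, Hoang advances.
Round 2: Hoang vs Yilmaz — 17–16, Hoang advances.
Round 3: Hoang vs Ekwueme — 15–18, Ekwueme advances.
The agenda winner is Ekwueme.

Ekwueme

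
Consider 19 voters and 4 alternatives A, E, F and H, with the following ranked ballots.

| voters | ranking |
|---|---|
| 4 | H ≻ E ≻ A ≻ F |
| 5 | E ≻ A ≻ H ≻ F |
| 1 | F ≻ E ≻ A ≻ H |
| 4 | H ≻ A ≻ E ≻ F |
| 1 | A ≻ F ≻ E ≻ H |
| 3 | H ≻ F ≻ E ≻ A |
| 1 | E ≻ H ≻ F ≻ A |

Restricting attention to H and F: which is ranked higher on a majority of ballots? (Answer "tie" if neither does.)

Ballots ranking H above F: 4 + 5 + 4 + 3 + 1 = 17.
Ballots ranking F above H: 19 − 17 = 2.
H wins the head-to-head 17–2.

H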